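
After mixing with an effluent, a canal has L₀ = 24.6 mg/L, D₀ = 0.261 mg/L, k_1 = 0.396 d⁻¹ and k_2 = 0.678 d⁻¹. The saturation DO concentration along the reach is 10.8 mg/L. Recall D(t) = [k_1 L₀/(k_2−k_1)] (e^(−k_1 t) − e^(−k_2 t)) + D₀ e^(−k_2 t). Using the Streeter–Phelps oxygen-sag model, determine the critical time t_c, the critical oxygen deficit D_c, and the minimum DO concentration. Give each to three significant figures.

At the critical point dD/dt = 0, so k_1 L₀ e^(−k_1 t) = k_2 D. Substituting D(t) from the Streeter–Phelps equation and solving for t gives
t_c = ln[(k_2/k_1)(1 − D₀(k_2−k_1)/(k_1 L₀))] / (k_2−k_1).
Here k_2−k_1 = 0.2820 d⁻¹ and 1 − D₀(k_2−k_1)/(k_1 L₀) = 1 − 0.261×0.2820/(0.396×24.6) = 0.9924, so
t_c = ln(1.712 × 0.9924) / 0.2820 = 0.5301 / 0.2820 = 1.880 d.
D_c = (k_1/k_2) L₀ e^(−k_1 t_c) = (0.396/0.678) × 24.6 × e^(−0.396×1.880) = 0.5841 × 24.6 × 0.4750 = 6.825 mg/L.
Minimum DO = C_s − D_c = 10.8 − 6.825 = 3.975 mg/L.

t_c ≈ 1.88 d; D_c ≈ 6.82 mg/L; min DO ≈ 3.98 mg/L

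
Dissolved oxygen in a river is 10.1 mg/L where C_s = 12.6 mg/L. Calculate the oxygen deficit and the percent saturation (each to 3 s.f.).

D ≈ 2.50 mg/L; 80.2 % saturation

D = C_s − C = 12.6 − 10.1 = 2.50 mg/L.
% saturation = 10.1/12.6 × 100 = 80.2 %.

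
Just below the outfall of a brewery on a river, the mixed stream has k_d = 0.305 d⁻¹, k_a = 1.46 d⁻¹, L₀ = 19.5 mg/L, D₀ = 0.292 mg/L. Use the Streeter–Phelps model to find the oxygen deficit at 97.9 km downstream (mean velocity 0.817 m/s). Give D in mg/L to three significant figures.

Travel time t = x/v = 97.9 km / (0.817 m/s) = 97900 m / 0.817 m/s = 119800 s = 1.387 d.
k_d L₀/(k_a−k_d) = 0.305×19.5/(1.46−0.305) = 5.947/1.155 = 5.149 mg/L.
e^(−k_d t) = e^(−0.305×1.387) = 0.6551; e^(−k_a t) = e^(−1.46×1.387) = 0.1320.
D = 5.149 × (0.6551 − 0.1320) + 0.292 × 0.1320 = 2.693 + 0.03855 = 2.732 mg/L.

D ≈ 2.73 mg/L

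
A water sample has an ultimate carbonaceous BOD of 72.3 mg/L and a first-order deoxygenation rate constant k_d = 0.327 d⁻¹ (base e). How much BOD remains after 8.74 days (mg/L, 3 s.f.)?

L ≈ 4.15 mg/L

L_t = L₀ e^(−k_d t) = 72.3 × e^(−0.327×8.74) = 72.3 × 0.05738 = 4.149 mg/L.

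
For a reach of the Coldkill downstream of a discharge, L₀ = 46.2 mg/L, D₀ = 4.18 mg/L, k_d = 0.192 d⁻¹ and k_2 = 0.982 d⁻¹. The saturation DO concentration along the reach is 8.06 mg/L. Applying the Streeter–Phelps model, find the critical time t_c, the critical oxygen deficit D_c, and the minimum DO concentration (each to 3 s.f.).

At the critical point dD/dt = 0, so k_d L₀ e^(−k_d t) = k_2 D. Substituting D(t) from the Streeter–Phelps equation and solving for t gives
t_c = ln[(k_2/k_d)(1 − D₀(k_2−k_d)/(k_d L₀))] / (k_2−k_d).
Here k_2−k_d = 0.7900 d⁻¹ and 1 − D₀(k_2−k_d)/(k_d L₀) = 1 − 4.18×0.7900/(0.192×46.2) = 0.6277, so
t_c = ln(5.115 × 0.6277) / 0.7900 = 1.166 / 0.7900 = 1.477 d.
L(t_c) = L₀ e^(−k_d t_c) = 46.2 × 0.7531 = 34.80 mg/L, and at the critical point k_2 D_c = k_d L, so D_c = (0.192/0.982) × 34.80 = 6.803 mg/L.
Minimum DO = C_s − D_c = 8.06 − 6.803 = 1.257 mg/L.

t_c ≈ 1.48 d; D_c ≈ 6.80 mg/L; min DO ≈ 1.26 mg/L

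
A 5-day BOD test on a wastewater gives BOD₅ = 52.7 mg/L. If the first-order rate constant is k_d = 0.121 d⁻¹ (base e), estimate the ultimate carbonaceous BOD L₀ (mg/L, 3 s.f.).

L₀ ≈ 116 mg/L

BOD₅ = L₀(1 − e^(−5k_d)) ⇒ L₀ = BOD₅ / (1 − e^(−5×0.121))
= 52.7 / (1 − 0.5461) = 52.7 / 0.4539 = 116.1 mg/L.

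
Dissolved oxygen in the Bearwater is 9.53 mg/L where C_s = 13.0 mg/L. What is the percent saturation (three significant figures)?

73.3 % saturation

% saturation = C/C_s × 100 = 9.53/13.0 × 100 = 73.3 %.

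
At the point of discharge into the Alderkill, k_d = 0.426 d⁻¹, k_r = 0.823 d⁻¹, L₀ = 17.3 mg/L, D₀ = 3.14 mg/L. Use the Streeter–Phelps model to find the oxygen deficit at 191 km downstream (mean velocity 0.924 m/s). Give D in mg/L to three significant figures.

Travel time t = x/v = 191 km / (0.924 m/s) = 191000 m / 0.924 m/s = 206700 s = 2.392 d.
k_d L₀/(k_r−k_d) = 0.426×17.3/(0.823−0.426) = 7.370/0.3970 = 18.56 mg/L.
e^(−k_d t) = e^(−0.426×2.392) = 0.3609; e^(−k_r t) = e^(−0.823×2.392) = 0.1396.
D = 18.56 × (0.3609 − 0.1396) + 3.14 × 0.1396 = 4.108 + 0.4383 = 4.546 mg/L.

D ≈ 4.55 mg/L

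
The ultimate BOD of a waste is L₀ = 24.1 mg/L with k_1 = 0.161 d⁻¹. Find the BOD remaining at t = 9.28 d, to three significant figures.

L_t = L₀ e^(−k_1 t) = 24.1 × e^(−0.161×9.28) = 24.1 × 0.2245 = 5.409 mg/L.

L ≈ 5.41 mg/L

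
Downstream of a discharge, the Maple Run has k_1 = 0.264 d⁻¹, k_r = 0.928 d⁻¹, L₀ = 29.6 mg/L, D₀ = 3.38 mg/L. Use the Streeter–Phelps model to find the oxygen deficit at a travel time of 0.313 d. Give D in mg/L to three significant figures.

D ≈ 4.56 mg/L

k_1 L₀/(k_r−k_1) = 0.264×29.6/(0.928−0.264) = 7.814/0.6640 = 11.77 mg/L.
e^(−k_1 t) = e^(−0.264×0.3130) = 0.9207; e^(−k_r t) = e^(−0.928×0.3130) = 0.7479.
D = 11.77 × (0.9207 − 0.7479) + 3.38 × 0.7479 = 2.033 + 2.528 = 4.561 mg/L.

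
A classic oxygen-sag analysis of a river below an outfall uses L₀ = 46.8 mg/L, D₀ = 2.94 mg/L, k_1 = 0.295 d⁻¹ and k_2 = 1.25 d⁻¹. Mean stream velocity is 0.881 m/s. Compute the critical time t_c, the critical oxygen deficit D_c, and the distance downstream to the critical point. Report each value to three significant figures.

With k_2/k_1 = 4.237 and 1 − D₀(k_2−k_1)/(k_1 L₀) = 0.7966,
t_c = ln(4.237 × 0.7966) / (1.25 − 0.295) = ln(3.376) / 0.9550 = 1.217/0.9550 = 1.274 d.
D_c = (k_1/k_2) L₀ e^(−k_1 t_c) = (0.295/1.25) × 46.8 × e^(−0.295×1.274) = 0.2360 × 46.8 × 0.6867 = 7.585 mg/L.
x_c = v t_c = 0.881 m/s × 1.274 d × 86400 s/d = 96970 m ≈ 97.0 km.

t_c ≈ 1.27 d; D_c ≈ 7.58 mg/L; x_c ≈ 97.0 km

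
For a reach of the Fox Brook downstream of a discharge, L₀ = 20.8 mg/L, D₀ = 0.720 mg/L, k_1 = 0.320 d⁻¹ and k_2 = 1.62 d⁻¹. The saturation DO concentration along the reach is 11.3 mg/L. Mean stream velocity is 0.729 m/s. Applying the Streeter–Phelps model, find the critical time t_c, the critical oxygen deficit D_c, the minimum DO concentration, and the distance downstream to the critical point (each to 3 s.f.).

t_c ≈ 1.13 d; D_c ≈ 2.86 mg/L; min DO ≈ 8.44 mg/L; x_c ≈ 71.2 km

t_c = [1/(k_2−k_1)] ln[(k_2/k_1)(1 − D₀(k_2−k_1)/(k_1 L₀))]
= [1/(1.62−0.320)] ln[(1.62/0.320)(1 − 0.720×1.300/(0.320×20.8))]
= (1/1.300) ln[5.062 × 0.8594] = 0.7692 × ln(4.351) = 0.7692 × 1.470 = 1.131 d.
L(t_c) = L₀ e^(−k_1 t_c) = 20.8 × 0.6963 = 14.48 mg/L, and at the critical point k_2 D_c = k_1 L, so D_c = (0.320/1.62) × 14.48 = 2.861 mg/L.
Minimum DO = C_s − D_c = 11.3 − 2.861 = 8.439 mg/L.
x_c = v t_c = 0.729 m/s × 1.131 d × 86400 s/d = 71240 m ≈ 71.2 km.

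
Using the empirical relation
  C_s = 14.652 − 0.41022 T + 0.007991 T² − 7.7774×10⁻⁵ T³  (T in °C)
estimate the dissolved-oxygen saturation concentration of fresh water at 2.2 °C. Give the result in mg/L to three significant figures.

C_s ≈ 13.8 mg/L

C_s = 14.652 − 0.41022×2.2 + 0.007991×2.2² − 7.7774×10⁻⁵×2.2³ = 13.79 mg/L.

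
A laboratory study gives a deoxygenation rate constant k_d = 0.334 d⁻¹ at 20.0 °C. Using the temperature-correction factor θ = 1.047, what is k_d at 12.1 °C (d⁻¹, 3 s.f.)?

k_d(T₂) = k_d(T₁) · θ^(T₂−T₁) = 0.334 × 1.047^(12.1−20.0)
= 0.334 × 1.047^-7.90 = 0.334 × 0.6957 = 0.2324 d⁻¹.

k_d ≈ 0.232 d⁻¹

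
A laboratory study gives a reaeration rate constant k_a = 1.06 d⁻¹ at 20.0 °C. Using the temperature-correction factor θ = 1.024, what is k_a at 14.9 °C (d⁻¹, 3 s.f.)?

k_a ≈ 0.939 d⁻¹

k_a(T₂) = k_a(T₁) · θ^(T₂−T₁) = 1.06 × 1.024^(14.9−20.0)
= 1.06 × 1.024^-5.10 = 1.06 × 0.8861 = 0.9392 d⁻¹.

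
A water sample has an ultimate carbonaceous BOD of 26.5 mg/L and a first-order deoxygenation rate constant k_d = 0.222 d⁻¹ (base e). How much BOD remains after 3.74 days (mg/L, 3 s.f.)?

L ≈ 11.6 mg/L

L_t = L₀ e^(−k_d t) = 26.5 × e^(−0.222×3.74) = 26.5 × 0.4359 = 11.55 mg/L.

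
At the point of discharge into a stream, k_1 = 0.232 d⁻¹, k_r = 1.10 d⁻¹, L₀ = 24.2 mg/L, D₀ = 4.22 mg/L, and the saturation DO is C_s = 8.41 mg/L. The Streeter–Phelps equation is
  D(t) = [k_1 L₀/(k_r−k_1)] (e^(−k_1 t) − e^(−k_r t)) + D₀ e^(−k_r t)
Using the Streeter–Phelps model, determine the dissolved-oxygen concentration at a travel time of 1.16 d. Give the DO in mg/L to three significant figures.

DO ≈ 4.10 mg/L

k_1 L₀/(k_r−k_1) = 0.232×24.2/(1.10−0.232) = 5.614/0.8680 = 6.468 mg/L.
e^(−k_1 t) = e^(−0.232×1.160) = 0.7641; e^(−k_r t) = e^(−1.10×1.160) = 0.2792.
D = 6.468 × (0.7641 − 0.2792) + 4.22 × 0.2792 = 3.136 + 1.178 = 4.314 mg/L.
DO = C_s − D = 8.41 − 4.314 = 4.096 mg/L.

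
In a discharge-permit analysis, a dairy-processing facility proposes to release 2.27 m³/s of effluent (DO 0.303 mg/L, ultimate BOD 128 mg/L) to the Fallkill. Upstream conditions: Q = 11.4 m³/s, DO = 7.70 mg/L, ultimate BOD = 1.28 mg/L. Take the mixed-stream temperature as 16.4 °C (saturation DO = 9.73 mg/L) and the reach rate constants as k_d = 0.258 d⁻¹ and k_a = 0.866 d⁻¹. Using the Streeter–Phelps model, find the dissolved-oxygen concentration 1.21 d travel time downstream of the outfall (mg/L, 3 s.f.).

Mixed DO = (11.4×7.70 + 2.27×0.303)/(11.4+2.27) = 88.47/13.67 = 6.472 mg/L.
Mixed L₀ = (11.4×1.28 + 2.27×128)/(13.67) = 305.2/13.67 = 22.32 mg/L.
Initial deficit D₀ = C_s − DO₀ = 9.73 − 6.472 = 3.258 mg/L.
D(1.21) = [0.258×22.32/(0.866−0.258)](e^(−0.258×1.21) − e^(−0.866×1.21)) + 3.258 e^(−0.866×1.21)
= 9.472 × (0.7318 − 0.3507) + 3.258 × 0.3507 = 4.753 mg/L.
DO = 9.73 − 4.753 = 4.977 mg/L.

DO ≈ 4.98 mg/L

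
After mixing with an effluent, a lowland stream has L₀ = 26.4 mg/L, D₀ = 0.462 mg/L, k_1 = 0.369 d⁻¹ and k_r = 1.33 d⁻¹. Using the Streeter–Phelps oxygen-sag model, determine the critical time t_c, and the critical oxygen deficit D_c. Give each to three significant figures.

t_c ≈ 1.29 d; D_c ≈ 4.56 mg/L

At the critical point dD/dt = 0, so k_1 L₀ e^(−k_1 t) = k_r D. Substituting D(t) from the Streeter–Phelps equation and solving for t gives
t_c = ln[(k_r/k_1)(1 − D₀(k_r−k_1)/(k_1 L₀))] / (k_r−k_1).
Here k_r−k_1 = 0.9610 d⁻¹ and 1 − D₀(k_r−k_1)/(k_1 L₀) = 1 − 0.462×0.9610/(0.369×26.4) = 0.9544, so
t_c = ln(3.604 × 0.9544) / 0.9610 = 1.235 / 0.9610 = 1.286 d.
L(t_c) = L₀ e^(−k_1 t_c) = 26.4 × 0.6223 = 16.43 mg/L, and at the critical point k_r D_c = k_1 L, so D_c = (0.369/1.33) × 16.43 = 4.558 mg/L.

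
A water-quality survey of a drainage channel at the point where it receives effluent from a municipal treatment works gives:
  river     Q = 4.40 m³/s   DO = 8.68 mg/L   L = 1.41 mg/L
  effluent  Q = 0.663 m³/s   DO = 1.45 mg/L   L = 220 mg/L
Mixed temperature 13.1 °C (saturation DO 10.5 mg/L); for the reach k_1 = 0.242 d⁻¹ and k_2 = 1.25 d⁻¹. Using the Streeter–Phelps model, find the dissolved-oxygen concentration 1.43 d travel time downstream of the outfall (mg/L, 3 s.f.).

DO ≈ 6.14 mg/L

Mixed DO = (4.40×8.68 + 0.663×1.45)/(4.40+0.663) = 39.15/5.063 = 7.733 mg/L.
Mixed L₀ = (4.40×1.41 + 0.663×220)/(5.063) = 152.1/5.063 = 30.03 mg/L.
Initial deficit D₀ = C_s − DO₀ = 10.5 − 7.733 = 2.767 mg/L.
D(1.43) = [0.242×30.03/(1.25−0.242)](e^(−0.242×1.43) − e^(−1.25×1.43)) + 2.767 e^(−1.25×1.43)
= 7.211 × (0.7075 − 0.1674) + 2.767 × 0.1674 = 4.358 mg/L.
DO = 10.5 − 4.358 = 6.142 mg/L.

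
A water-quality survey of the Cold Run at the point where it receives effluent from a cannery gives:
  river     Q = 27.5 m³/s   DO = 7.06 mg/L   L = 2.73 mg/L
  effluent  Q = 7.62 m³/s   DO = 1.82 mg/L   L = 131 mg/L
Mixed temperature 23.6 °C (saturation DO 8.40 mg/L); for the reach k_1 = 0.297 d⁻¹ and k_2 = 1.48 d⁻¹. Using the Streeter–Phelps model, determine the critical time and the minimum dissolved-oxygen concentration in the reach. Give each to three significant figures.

Mixed DO = (27.5×7.06 + 7.62×1.82)/(27.5+7.62) = 208.0/35.12 = 5.923 mg/L.
Mixed L₀ = (27.5×2.73 + 7.62×131)/(35.12) = 1073/35.12 = 30.56 mg/L.
Initial deficit D₀ = C_s − DO₀ = 8.40 − 5.923 = 2.477 mg/L.
t_c = (1/1.183) ln[(1.48/0.297)(1 − 2.477×1.183/(0.297×30.56))] = 0.8453 × ln(3.374) = 1.028 d.
D_c = (0.297/1.48) × 30.56 × e^(−0.297×1.028) = 0.2007 × 30.56 × 0.7369 = 4.519 mg/L.
Minimum DO = 8.40 − 4.519 = 3.881 mg/L.

t_c ≈ 1.03 d; minimum DO ≈ 3.88 mg/L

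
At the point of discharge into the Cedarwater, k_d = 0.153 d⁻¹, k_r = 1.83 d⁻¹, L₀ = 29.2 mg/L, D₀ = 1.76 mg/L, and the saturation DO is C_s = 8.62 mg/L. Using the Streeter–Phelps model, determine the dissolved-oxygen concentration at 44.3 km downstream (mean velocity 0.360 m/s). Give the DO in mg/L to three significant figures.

Travel time t = x/v = 44.3 km / (0.360 m/s) = 44300 m / 0.360 m/s = 123100 s = 1.424 d.
k_d L₀/(k_r−k_d) = 0.153×29.2/(1.83−0.153) = 4.468/1.677 = 2.664 mg/L.
e^(−k_d t) = e^(−0.153×1.424) = 0.8042; e^(−k_r t) = e^(−1.83×1.424) = 0.07380.
D = 2.664 × (0.8042 − 0.07380) + 1.76 × 0.07380 = 1.946 + 0.1299 = 2.076 mg/L.
DO = C_s − D = 8.62 − 2.076 = 6.544 mg/L.

DO ≈ 6.54 mg/L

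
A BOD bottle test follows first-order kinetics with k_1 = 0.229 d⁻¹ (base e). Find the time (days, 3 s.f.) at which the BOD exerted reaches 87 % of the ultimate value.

t ≈ 8.91 d

y/L₀ = 1 − e^(−k_1 t) = 0.87 ⇒ e^(−k_1 t) = 0.130
t = −ln(0.130) / 0.229 = 2.040 / 0.229 = 8.909 d.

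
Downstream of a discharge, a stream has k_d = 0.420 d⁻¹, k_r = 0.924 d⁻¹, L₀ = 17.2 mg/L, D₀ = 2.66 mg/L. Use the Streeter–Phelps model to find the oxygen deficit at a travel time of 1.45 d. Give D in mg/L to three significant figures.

D ≈ 4.74 mg/L

k_d L₀/(k_r−k_d) = 0.420×17.2/(0.924−0.420) = 7.224/0.5040 = 14.33 mg/L.
e^(−k_d t) = e^(−0.420×1.450) = 0.5439; e^(−k_r t) = e^(−0.924×1.450) = 0.2619.
D = 14.33 × (0.5439 − 0.2619) + 2.66 × 0.2619 = 4.042 + 0.6966 = 4.739 mg/L.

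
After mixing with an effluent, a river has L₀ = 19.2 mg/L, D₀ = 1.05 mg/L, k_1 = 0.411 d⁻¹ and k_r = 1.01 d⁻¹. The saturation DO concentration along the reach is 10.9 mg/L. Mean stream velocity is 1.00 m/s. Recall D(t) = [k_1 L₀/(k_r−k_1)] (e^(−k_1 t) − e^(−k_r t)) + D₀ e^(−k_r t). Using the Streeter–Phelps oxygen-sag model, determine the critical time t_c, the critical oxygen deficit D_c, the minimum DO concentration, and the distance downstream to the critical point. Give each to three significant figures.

At the critical point dD/dt = 0, so k_1 L₀ e^(−k_1 t) = k_r D. Substituting D(t) from the Streeter–Phelps equation and solving for t gives
t_c = ln[(k_r/k_1)(1 − D₀(k_r−k_1)/(k_1 L₀))] / (k_r−k_1).
Here k_r−k_1 = 0.5990 d⁻¹ and 1 − D₀(k_r−k_1)/(k_1 L₀) = 1 − 1.05×0.5990/(0.411×19.2) = 0.9203, so
t_c = ln(2.457 × 0.9203) / 0.5990 = 0.8161 / 0.5990 = 1.362 d.
L(t_c) = L₀ e^(−k_1 t_c) = 19.2 × 0.5712 = 10.97 mg/L, and at the critical point k_r D_c = k_1 L, so D_c = (0.411/1.01) × 10.97 = 4.463 mg/L.
Minimum DO = C_s − D_c = 10.9 − 4.463 = 6.437 mg/L.
x_c = v t_c = 1.00 m/s × 1.362 d × 86400 s/d = 117700 m ≈ 118 km.

t_c ≈ 1.36 d; D_c ≈ 4.46 mg/L; min DO ≈ 6.44 mg/L; x_c ≈ 118 km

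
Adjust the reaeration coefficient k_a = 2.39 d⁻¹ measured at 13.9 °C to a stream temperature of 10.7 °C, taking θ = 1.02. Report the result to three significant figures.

k_a(T₂) = k_a(T₁) · θ^(T₂−T₁) = 2.39 × 1.02^(10.7−13.9)
= 2.39 × 1.02^-3.20 = 2.39 × 0.9386 = 2.243 d⁻¹.

k_a ≈ 2.24 d⁻¹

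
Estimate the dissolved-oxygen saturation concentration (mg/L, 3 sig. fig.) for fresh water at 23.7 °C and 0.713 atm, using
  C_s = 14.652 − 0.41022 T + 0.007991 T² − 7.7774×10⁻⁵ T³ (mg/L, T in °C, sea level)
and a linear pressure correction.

At sea level: C_s = 14.652 − 0.41022×23.7 + 0.007991×23.7² − 7.7774×10⁻⁵×23.7³ = 8.383 mg/L.
Pressure correction: C_s' = 8.383 × 0.713 = 5.977 mg/L.

C_s ≈ 5.98 mg/L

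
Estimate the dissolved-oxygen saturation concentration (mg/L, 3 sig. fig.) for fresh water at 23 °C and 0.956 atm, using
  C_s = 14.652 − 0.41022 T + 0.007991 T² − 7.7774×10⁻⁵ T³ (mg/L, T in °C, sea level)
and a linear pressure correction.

At sea level: C_s = 14.652 − 0.41022×23 + 0.007991×23² − 7.7774×10⁻⁵×23³ = 8.498 mg/L.
Pressure correction: C_s' = 8.498 × 0.956 = 8.124 mg/L.

C_s ≈ 8.12 mg/L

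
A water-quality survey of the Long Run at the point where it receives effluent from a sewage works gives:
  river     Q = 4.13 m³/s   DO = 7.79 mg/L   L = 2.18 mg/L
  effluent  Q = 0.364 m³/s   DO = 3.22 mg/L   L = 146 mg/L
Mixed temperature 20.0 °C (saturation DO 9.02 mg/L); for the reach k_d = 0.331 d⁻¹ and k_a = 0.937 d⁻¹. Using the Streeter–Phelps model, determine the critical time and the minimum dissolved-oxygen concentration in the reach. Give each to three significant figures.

t_c ≈ 1.32 d; minimum DO ≈ 5.87 mg/L

Mixed DO = (4.13×7.79 + 0.364×3.22)/(4.13+0.364) = 33.34/4.494 = 7.420 mg/L.
Mixed L₀ = (4.13×2.18 + 0.364×146)/(4.494) = 62.15/4.494 = 13.83 mg/L.
Initial deficit D₀ = C_s − DO₀ = 9.02 − 7.420 = 1.600 mg/L.
t_c = (1/0.6060) ln[(0.937/0.331)(1 − 1.600×0.6060/(0.331×13.83))] = 1.650 × ln(2.231) = 1.324 d.
D_c = (0.331/0.937) × 13.83 × e^(−0.331×1.324) = 0.3533 × 13.83 × 0.6451 = 3.151 mg/L.
Minimum DO = 9.02 − 3.151 = 5.869 mg/L.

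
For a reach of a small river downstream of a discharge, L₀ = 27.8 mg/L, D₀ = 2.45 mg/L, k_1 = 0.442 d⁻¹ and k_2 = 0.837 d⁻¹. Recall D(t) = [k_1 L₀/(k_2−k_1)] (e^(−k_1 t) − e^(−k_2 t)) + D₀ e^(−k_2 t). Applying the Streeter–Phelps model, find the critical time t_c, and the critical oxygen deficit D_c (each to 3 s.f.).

t_c ≈ 1.41 d; D_c ≈ 7.88 mg/L

At the critical point dD/dt = 0, so k_1 L₀ e^(−k_1 t) = k_2 D. Substituting D(t) from the Streeter–Phelps equation and solving for t gives
t_c = ln[(k_2/k_1)(1 − D₀(k_2−k_1)/(k_1 L₀))] / (k_2−k_1).
Here k_2−k_1 = 0.3950 d⁻¹ and 1 − D₀(k_2−k_1)/(k_1 L₀) = 1 − 2.45×0.3950/(0.442×27.8) = 0.9212, so
t_c = ln(1.894 × 0.9212) / 0.3950 = 0.5565 / 0.3950 = 1.409 d.
L(t_c) = L₀ e^(−k_1 t_c) = 27.8 × 0.5365 = 14.91 mg/L, and at the critical point k_2 D_c = k_1 L, so D_c = (0.442/0.837) × 14.91 = 7.876 mg/L.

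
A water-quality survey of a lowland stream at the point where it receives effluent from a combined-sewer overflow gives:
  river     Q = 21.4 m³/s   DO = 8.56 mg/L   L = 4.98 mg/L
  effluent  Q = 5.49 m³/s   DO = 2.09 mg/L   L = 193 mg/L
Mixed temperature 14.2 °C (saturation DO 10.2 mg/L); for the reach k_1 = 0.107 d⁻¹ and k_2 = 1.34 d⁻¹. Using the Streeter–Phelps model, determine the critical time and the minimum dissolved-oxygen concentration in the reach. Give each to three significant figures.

Mixed DO = (21.4×8.56 + 5.49×2.09)/(21.4+5.49) = 194.7/26.89 = 7.239 mg/L.
Mixed L₀ = (21.4×4.98 + 5.49×193)/(26.89) = 1166/26.89 = 43.37 mg/L.
Initial deficit D₀ = C_s − DO₀ = 10.2 − 7.239 = 2.961 mg/L.
t_c = (1/1.233) ln[(1.34/0.107)(1 − 2.961×1.233/(0.107×43.37))] = 0.8110 × ln(2.670) = 0.7966 d.
D_c = (0.107/1.34) × 43.37 × e^(−0.107×0.7966) = 0.07985 × 43.37 × 0.9183 = 3.180 mg/L.
Minimum DO = 10.2 − 3.180 = 7.020 mg/L.

t_c ≈ 0.797 d; minimum DO ≈ 7.02 mg/L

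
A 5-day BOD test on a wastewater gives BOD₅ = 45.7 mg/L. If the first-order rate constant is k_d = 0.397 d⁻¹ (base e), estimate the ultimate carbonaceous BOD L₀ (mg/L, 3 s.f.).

L₀ ≈ 53.0 mg/L

BOD₅ = L₀(1 − e^(−5k_d)) ⇒ L₀ = BOD₅ / (1 − e^(−5×0.397))
= 45.7 / (1 − 0.1374) = 45.7 / 0.8626 = 52.98 mg/L.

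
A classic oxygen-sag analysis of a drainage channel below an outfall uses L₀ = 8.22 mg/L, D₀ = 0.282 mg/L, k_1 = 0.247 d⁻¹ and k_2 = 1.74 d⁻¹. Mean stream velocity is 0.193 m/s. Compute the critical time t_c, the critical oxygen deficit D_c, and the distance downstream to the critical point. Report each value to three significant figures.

t_c = [1/(k_2−k_1)] ln[(k_2/k_1)(1 − D₀(k_2−k_1)/(k_1 L₀))]
= [1/(1.74−0.247)] ln[(1.74/0.247)(1 − 0.282×1.493/(0.247×8.22))]
= (1/1.493) ln[7.045 × 0.7926] = 0.6698 × ln(5.584) = 0.6698 × 1.720 = 1.152 d.
D_c = (k_1/k_2) L₀ e^(−k_1 t_c) = (0.247/1.74) × 8.22 × e^(−0.247×1.152) = 0.1420 × 8.22 × 0.7524 = 0.8779 mg/L.
x_c = v t_c = 0.193 m/s × 1.152 d × 86400 s/d = 19210 m ≈ 19.2 km.

t_c ≈ 1.15 d; D_c ≈ 0.878 mg/L; x_c ≈ 19.2 km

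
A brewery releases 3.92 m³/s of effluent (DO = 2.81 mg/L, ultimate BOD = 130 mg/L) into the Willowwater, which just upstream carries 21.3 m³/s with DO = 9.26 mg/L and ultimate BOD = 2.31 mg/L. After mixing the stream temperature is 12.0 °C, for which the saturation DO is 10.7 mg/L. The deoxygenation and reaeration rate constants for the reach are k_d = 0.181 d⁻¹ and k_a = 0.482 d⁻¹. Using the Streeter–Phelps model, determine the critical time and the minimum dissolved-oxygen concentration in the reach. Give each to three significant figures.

t_c ≈ 2.58 d; minimum DO ≈ 5.49 mg/L

Mixed DO = (21.3×9.26 + 3.92×2.81)/(21.3+3.92) = 208.3/25.22 = 8.257 mg/L.
Mixed L₀ = (21.3×2.31 + 3.92×130)/(25.22) = 558.8/25.22 = 22.16 mg/L.
Initial deficit D₀ = C_s − DO₀ = 10.7 − 8.257 = 2.443 mg/L.
t_c = (1/0.3010) ln[(0.482/0.181)(1 − 2.443×0.3010/(0.181×22.16))] = 3.322 × ln(2.175) = 2.581 d.
D_c = (0.181/0.482) × 22.16 × e^(−0.181×2.581) = 0.3755 × 22.16 × 0.6268 = 5.215 mg/L.
Minimum DO = 10.7 − 5.215 = 5.485 mg/L.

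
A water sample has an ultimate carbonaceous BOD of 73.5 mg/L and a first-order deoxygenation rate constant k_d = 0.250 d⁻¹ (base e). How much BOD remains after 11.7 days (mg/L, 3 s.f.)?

L_t = L₀ e^(−k_d t) = 73.5 × e^(−0.250×11.7) = 73.5 × 0.05366 = 3.944 mg/L.

L ≈ 3.94 mg/L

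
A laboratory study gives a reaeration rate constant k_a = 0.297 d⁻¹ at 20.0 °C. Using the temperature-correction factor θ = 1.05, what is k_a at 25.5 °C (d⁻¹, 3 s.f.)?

k_a ≈ 0.388 d⁻¹

k_a(T₂) = k_a(T₁) · θ^(T₂−T₁) = 0.297 × 1.05^(25.5−20.0)
= 0.297 × 1.05^5.50 = 0.297 × 1.308 = 0.3884 d⁻¹.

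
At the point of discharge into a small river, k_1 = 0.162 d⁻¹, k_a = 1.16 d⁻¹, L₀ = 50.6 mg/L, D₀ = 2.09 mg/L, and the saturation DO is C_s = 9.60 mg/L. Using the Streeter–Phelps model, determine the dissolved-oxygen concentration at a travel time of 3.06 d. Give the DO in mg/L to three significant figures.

k_1 L₀/(k_a−k_1) = 0.162×50.6/(1.16−0.162) = 8.197/0.9980 = 8.214 mg/L.
e^(−k_1 t) = e^(−0.162×3.060) = 0.6091; e^(−k_a t) = e^(−1.16×3.060) = 0.02874.
D = 8.214 × (0.6091 − 0.02874) + 2.09 × 0.02874 = 4.767 + 0.06006 = 4.827 mg/L.
DO = C_s − D = 9.60 − 4.827 = 4.773 mg/L.

DO ≈ 4.77 mg/L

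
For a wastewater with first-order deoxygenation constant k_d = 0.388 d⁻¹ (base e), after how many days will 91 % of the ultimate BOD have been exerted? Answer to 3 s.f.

t ≈ 6.21 d

y/L₀ = 1 − e^(−k_d t) = 0.91 ⇒ e^(−k_d t) = 0.0900
t = −ln(0.0900) / 0.388 = 2.408 / 0.388 = 6.206 d.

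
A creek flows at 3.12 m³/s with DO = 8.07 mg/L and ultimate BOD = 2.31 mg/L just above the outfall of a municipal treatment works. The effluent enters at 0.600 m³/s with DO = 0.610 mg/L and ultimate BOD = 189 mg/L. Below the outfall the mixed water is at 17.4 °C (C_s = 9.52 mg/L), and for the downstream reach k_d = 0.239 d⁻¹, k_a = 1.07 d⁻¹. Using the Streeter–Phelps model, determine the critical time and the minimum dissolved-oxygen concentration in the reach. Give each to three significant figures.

t_c ≈ 1.40 d; minimum DO ≈ 4.34 mg/L

Mixed DO = (3.12×8.07 + 0.600×0.610)/(3.12+0.600) = 25.54/3.720 = 6.867 mg/L.
Mixed L₀ = (3.12×2.31 + 0.600×189)/(3.720) = 120.6/3.720 = 32.42 mg/L.
Initial deficit D₀ = C_s − DO₀ = 9.52 − 6.867 = 2.653 mg/L.
t_c = (1/0.8310) ln[(1.07/0.239)(1 − 2.653×0.8310/(0.239×32.42))] = 1.203 × ln(3.203) = 1.401 d.
D_c = (0.239/1.07) × 32.42 × e^(−0.239×1.401) = 0.2234 × 32.42 × 0.7155 = 5.181 mg/L.
Minimum DO = 9.52 − 5.181 = 4.339 mg/L.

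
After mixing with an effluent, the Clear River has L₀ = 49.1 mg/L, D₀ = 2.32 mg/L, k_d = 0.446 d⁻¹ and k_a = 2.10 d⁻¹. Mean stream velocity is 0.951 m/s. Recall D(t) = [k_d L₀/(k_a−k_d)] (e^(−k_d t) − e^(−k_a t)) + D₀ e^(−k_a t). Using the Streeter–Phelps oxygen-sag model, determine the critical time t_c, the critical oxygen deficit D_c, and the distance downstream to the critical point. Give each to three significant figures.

With k_a/k_d = 4.709 and 1 − D₀(k_a−k_d)/(k_d L₀) = 0.8248,
t_c = ln(4.709 × 0.8248) / (2.10 − 0.446) = ln(3.883) / 1.654 = 1.357/1.654 = 0.8203 d.
L(t_c) = L₀ e^(−k_d t_c) = 49.1 × 0.6936 = 34.06 mg/L, and at the critical point k_a D_c = k_d L, so D_c = (0.446/2.10) × 34.06 = 7.233 mg/L.
x_c = v t_c = 0.951 m/s × 0.8203 d × 86400 s/d = 67400 m ≈ 67.4 km.

t_c ≈ 0.820 d; D_c ≈ 7.23 mg/L; x_c ≈ 67.4 km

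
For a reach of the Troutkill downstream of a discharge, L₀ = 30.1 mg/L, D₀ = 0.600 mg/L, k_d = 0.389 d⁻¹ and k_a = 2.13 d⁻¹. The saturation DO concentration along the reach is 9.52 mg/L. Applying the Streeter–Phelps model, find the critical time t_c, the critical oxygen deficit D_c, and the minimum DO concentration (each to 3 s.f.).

With k_a/k_d = 5.476 and 1 − D₀(k_a−k_d)/(k_d L₀) = 0.9108,
t_c = ln(5.476 × 0.9108) / (2.13 − 0.389) = ln(4.987) / 1.741 = 1.607/1.741 = 0.9229 d.
L(t_c) = L₀ e^(−k_d t_c) = 30.1 × 0.6984 = 21.02 mg/L, and at the critical point k_a D_c = k_d L, so D_c = (0.389/2.13) × 21.02 = 3.839 mg/L.
Minimum DO = C_s − D_c = 9.52 − 3.839 = 5.681 mg/L.

t_c ≈ 0.923 d; D_c ≈ 3.84 mg/L; min DO ≈ 5.68 mg/L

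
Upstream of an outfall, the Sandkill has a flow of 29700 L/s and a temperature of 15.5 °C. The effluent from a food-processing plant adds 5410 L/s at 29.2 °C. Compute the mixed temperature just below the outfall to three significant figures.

Flow-weighted mixing: C = (Q_r C_r + Q_w C_w)/(Q_r + Q_w)
= (29700×15.5 + 5410×29.2)/(29700 + 5410) = 618300/35110 = 17.61 °C.

17.6 °C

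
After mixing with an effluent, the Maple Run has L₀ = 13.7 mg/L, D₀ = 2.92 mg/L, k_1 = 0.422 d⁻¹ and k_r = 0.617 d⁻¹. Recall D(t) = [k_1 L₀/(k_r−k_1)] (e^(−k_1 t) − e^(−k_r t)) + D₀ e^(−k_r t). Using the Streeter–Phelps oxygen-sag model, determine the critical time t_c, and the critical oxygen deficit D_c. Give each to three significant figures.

t_c ≈ 1.42 d; D_c ≈ 5.15 mg/L

At the critical point dD/dt = 0, so k_1 L₀ e^(−k_1 t) = k_r D. Substituting D(t) from the Streeter–Phelps equation and solving for t gives
t_c = ln[(k_r/k_1)(1 − D₀(k_r−k_1)/(k_1 L₀))] / (k_r−k_1).
Here k_r−k_1 = 0.1950 d⁻¹ and 1 − D₀(k_r−k_1)/(k_1 L₀) = 1 − 2.92×0.1950/(0.422×13.7) = 0.9015, so
t_c = ln(1.462 × 0.9015) / 0.1950 = 0.2762 / 0.1950 = 1.416 d.
D_c = (k_1/k_r) L₀ e^(−k_1 t_c) = (0.422/0.617) × 13.7 × e^(−0.422×1.416) = 0.6840 × 13.7 × 0.5501 = 5.154 mg/L.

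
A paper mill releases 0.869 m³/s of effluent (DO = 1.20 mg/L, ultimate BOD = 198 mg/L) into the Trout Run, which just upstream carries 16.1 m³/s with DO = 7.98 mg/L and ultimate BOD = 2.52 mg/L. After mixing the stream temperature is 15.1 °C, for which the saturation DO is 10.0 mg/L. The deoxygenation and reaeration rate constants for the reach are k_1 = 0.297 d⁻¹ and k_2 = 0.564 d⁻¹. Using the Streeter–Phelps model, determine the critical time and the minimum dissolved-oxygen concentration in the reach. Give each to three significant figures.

t_c ≈ 1.70 d; minimum DO ≈ 6.02 mg/L

Mixed DO = (16.1×7.98 + 0.869×1.20)/(16.1+0.869) = 129.5/16.97 = 7.633 mg/L.
Mixed L₀ = (16.1×2.52 + 0.869×198)/(16.97) = 212.6/16.97 = 12.53 mg/L.
Initial deficit D₀ = C_s − DO₀ = 10.0 − 7.633 = 2.367 mg/L.
t_c = (1/0.2670) ln[(0.564/0.297)(1 − 2.367×0.2670/(0.297×12.53))] = 3.745 × ln(1.576) = 1.705 d.
D_c = (0.297/0.564) × 12.53 × e^(−0.297×1.705) = 0.5266 × 12.53 × 0.6027 = 3.977 mg/L.
Minimum DO = 10.0 − 3.977 = 6.023 mg/L.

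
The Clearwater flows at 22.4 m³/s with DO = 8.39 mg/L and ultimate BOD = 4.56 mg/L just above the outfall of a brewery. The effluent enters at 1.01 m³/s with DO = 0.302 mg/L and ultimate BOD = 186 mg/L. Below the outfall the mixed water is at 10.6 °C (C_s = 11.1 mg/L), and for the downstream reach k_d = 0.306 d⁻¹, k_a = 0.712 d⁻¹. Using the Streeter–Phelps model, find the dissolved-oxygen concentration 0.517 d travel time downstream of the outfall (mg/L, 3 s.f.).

Mixed DO = (22.4×8.39 + 1.01×0.302)/(22.4+1.01) = 188.2/23.41 = 8.041 mg/L.
Mixed L₀ = (22.4×4.56 + 1.01×186)/(23.41) = 290.0/23.41 = 12.39 mg/L.
Initial deficit D₀ = C_s − DO₀ = 11.1 − 8.041 = 3.059 mg/L.
D(0.517) = [0.306×12.39/(0.712−0.306)](e^(−0.306×0.517) − e^(−0.712×0.517)) + 3.059 e^(−0.712×0.517)
= 9.337 × (0.8537 − 0.6920) + 3.059 × 0.6920 = 3.626 mg/L.
DO = 11.1 − 3.626 = 7.474 mg/L.

DO ≈ 7.47 mg/L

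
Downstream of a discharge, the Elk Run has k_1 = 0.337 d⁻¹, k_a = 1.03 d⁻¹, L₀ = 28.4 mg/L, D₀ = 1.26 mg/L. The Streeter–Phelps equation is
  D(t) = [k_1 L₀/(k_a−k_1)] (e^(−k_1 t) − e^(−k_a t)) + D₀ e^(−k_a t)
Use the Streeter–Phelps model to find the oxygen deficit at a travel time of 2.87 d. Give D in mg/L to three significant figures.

D ≈ 4.60 mg/L

k_1 L₀/(k_a−k_1) = 0.337×28.4/(1.03−0.337) = 9.571/0.6930 = 13.81 mg/L.
e^(−k_1 t) = e^(−0.337×2.870) = 0.3801; e^(−k_a t) = e^(−1.03×2.870) = 0.05202.
D = 13.81 × (0.3801 − 0.05202) + 1.26 × 0.05202 = 4.532 + 0.06555 = 4.597 mg/L.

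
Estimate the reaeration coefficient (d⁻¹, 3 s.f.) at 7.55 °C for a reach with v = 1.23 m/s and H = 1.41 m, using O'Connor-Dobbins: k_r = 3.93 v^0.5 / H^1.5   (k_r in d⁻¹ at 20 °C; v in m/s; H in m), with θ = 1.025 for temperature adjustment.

k_r(20) = 3.93 × 1.23^0.5 / 1.41^1.5 = 3.93 × 1.109 / 1.674 = 2.603 d⁻¹.
k_r(7.55) = 2.603 × 1.025^(7.55−20) = 2.603 × 0.7353 = 1.914 d⁻¹.

k_r ≈ 1.91 d⁻¹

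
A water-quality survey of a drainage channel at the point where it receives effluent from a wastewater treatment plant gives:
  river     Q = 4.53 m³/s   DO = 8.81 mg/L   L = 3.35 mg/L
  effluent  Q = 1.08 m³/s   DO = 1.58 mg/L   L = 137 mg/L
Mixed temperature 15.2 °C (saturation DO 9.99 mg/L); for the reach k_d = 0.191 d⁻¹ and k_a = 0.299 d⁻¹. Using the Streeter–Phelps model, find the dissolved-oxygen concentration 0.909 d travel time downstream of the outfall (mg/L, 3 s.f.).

Mixed DO = (4.53×8.81 + 1.08×1.58)/(4.53+1.08) = 41.62/5.610 = 7.418 mg/L.
Mixed L₀ = (4.53×3.35 + 1.08×137)/(5.610) = 163.1/5.610 = 29.08 mg/L.
Initial deficit D₀ = C_s − DO₀ = 9.99 − 7.418 = 2.572 mg/L.
D(0.909) = [0.191×29.08/(0.299−0.191)](e^(−0.191×0.909) − e^(−0.299×0.909)) + 2.572 e^(−0.299×0.909)
= 51.43 × (0.8406 − 0.7620) + 2.572 × 0.7620 = 6.002 mg/L.
DO = 9.99 − 6.002 = 3.988 mg/L.

DO ≈ 3.99 mg/L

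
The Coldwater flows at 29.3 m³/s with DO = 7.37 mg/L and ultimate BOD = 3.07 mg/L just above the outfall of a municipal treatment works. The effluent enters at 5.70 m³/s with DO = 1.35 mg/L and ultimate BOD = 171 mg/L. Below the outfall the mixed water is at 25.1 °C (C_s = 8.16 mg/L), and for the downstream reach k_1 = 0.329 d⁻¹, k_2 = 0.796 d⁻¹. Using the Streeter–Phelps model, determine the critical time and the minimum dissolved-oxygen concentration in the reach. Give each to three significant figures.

t_c ≈ 1.71 d; minimum DO ≈ 0.991 mg/L

Mixed DO = (29.3×7.37 + 5.70×1.35)/(29.3+5.70) = 223.6/35.00 = 6.390 mg/L.
Mixed L₀ = (29.3×3.07 + 5.70×171)/(35.00) = 1065/35.00 = 30.42 mg/L.
Initial deficit D₀ = C_s − DO₀ = 8.16 − 6.390 = 1.770 mg/L.
t_c = (1/0.4670) ln[(0.796/0.329)(1 − 1.770×0.4670/(0.329×30.42))] = 2.141 × ln(2.220) = 1.707 d.
D_c = (0.329/0.796) × 30.42 × e^(−0.329×1.707) = 0.4133 × 30.42 × 0.5702 = 7.169 mg/L.
Minimum DO = 8.16 − 7.169 = 0.9907 mg/L.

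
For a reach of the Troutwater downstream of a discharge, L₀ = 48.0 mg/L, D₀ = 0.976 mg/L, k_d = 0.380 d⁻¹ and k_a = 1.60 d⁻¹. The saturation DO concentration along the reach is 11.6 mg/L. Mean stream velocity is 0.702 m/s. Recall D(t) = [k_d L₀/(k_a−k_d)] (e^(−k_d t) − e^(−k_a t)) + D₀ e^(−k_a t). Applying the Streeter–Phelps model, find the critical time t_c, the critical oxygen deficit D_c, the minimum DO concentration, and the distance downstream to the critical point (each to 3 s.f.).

t_c ≈ 1.12 d; D_c ≈ 7.44 mg/L; min DO ≈ 4.16 mg/L; x_c ≈ 68.1 km

t_c = [1/(k_a−k_d)] ln[(k_a/k_d)(1 − D₀(k_a−k_d)/(k_d L₀))]
= [1/(1.60−0.380)] ln[(1.60/0.380)(1 − 0.976×1.220/(0.380×48.0))]
= (1/1.220) ln[4.211 × 0.9347] = 0.8197 × ln(3.936) = 0.8197 × 1.370 = 1.123 d.
D_c = (k_d/k_a) L₀ e^(−k_d t_c) = (0.380/1.60) × 48.0 × e^(−0.380×1.123) = 0.2375 × 48.0 × 0.6526 = 7.440 mg/L.
Minimum DO = C_s − D_c = 11.6 − 7.440 = 4.160 mg/L.
x_c = v t_c = 0.702 m/s × 1.123 d × 86400 s/d = 68110 m ≈ 68.1 km.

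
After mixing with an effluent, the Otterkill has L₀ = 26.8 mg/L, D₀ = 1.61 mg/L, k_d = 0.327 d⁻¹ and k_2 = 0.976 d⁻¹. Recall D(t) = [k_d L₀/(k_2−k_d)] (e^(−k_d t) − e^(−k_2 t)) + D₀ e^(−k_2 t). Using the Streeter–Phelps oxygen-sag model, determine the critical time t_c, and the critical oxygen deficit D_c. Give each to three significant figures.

t_c ≈ 1.49 d; D_c ≈ 5.52 mg/L

At the critical point dD/dt = 0, so k_d L₀ e^(−k_d t) = k_2 D. Substituting D(t) from the Streeter–Phelps equation and solving for t gives
t_c = ln[(k_2/k_d)(1 − D₀(k_2−k_d)/(k_d L₀))] / (k_2−k_d).
Here k_2−k_d = 0.6490 d⁻¹ and 1 − D₀(k_2−k_d)/(k_d L₀) = 1 − 1.61×0.6490/(0.327×26.8) = 0.8808, so
t_c = ln(2.985 × 0.8808) / 0.6490 = 0.9665 / 0.6490 = 1.489 d.
L(t_c) = L₀ e^(−k_d t_c) = 26.8 × 0.6145 = 16.47 mg/L, and at the critical point k_2 D_c = k_d L, so D_c = (0.327/0.976) × 16.47 = 5.517 mg/L.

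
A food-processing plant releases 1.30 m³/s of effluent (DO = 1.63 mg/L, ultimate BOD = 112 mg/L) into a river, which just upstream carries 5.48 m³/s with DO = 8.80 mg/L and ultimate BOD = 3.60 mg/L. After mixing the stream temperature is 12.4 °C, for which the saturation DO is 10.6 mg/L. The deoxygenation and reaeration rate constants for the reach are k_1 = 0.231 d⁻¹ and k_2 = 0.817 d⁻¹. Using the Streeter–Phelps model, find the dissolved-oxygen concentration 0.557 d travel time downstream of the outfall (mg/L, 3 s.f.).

DO ≈ 6.23 mg/L

Mixed DO = (5.48×8.80 + 1.30×1.63)/(5.48+1.30) = 50.34/6.780 = 7.425 mg/L.
Mixed L₀ = (5.48×3.60 + 1.30×112)/(6.780) = 165.3/6.780 = 24.38 mg/L.
Initial deficit D₀ = C_s − DO₀ = 10.6 − 7.425 = 3.175 mg/L.
D(0.557) = [0.231×24.38/(0.817−0.231)](e^(−0.231×0.557) − e^(−0.817×0.557)) + 3.175 e^(−0.817×0.557)
= 9.612 × (0.8793 − 0.6344) + 3.175 × 0.6344 = 4.368 mg/L.
DO = 10.6 − 4.368 = 6.232 mg/L.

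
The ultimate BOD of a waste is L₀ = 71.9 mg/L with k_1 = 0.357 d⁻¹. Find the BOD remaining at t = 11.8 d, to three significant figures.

L_t = L₀ e^(−k_1 t) = 71.9 × e^(−0.357×11.8) = 71.9 × 0.01481 = 1.065 mg/L.

L ≈ 1.06 mg/L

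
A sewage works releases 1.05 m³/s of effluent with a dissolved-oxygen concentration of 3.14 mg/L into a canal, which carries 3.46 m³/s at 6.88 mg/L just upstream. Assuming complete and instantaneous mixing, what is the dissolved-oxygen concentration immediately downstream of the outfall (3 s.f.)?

Flow-weighted mixing: C = (Q_r C_r + Q_w C_w)/(Q_r + Q_w)
= (3.46×6.88 + 1.05×3.14)/(3.46 + 1.05) = 27.10/4.510 = 6.009 mg/L.

6.01 mg/L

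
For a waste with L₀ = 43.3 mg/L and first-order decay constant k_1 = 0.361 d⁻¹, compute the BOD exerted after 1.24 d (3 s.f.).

y_t = L₀(1 − e^(−k_1 t)) = 43.3 × (1 − e^(−0.361×1.24))
= 43.3 × (1 − 0.6391) = 43.3 × 0.3609 = 15.63 mg/L.

y ≈ 15.6 mg/L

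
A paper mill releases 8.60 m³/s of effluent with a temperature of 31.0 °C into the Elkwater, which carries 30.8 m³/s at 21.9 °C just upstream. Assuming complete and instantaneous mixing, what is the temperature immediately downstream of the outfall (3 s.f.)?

Flow-weighted mixing: C = (Q_r C_r + Q_w C_w)/(Q_r + Q_w)
= (30.8×21.9 + 8.60×31.0)/(30.8 + 8.60) = 941.1/39.40 = 23.89 °C.

23.9 °C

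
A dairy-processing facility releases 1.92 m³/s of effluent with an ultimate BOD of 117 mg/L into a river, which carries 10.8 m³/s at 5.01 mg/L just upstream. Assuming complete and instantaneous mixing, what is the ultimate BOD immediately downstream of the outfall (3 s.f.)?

21.9 mg/L

Flow-weighted mixing: C = (Q_r C_r + Q_w C_w)/(Q_r + Q_w)
= (10.8×5.01 + 1.92×117)/(10.8 + 1.92) = 278.7/12.72 = 21.91 mg/L.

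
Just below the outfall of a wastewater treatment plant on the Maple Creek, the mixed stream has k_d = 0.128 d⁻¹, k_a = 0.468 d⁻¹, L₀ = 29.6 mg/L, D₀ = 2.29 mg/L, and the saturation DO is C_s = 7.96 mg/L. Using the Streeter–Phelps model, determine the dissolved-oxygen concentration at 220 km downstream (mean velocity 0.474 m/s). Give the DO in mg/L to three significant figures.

DO ≈ 3.07 mg/L

Travel time t = x/v = 220 km / (0.474 m/s) = 220000 m / 0.474 m/s = 464100 s = 5.372 d.
k_d L₀/(k_a−k_d) = 0.128×29.6/(0.468−0.128) = 3.789/0.3400 = 11.14 mg/L.
e^(−k_d t) = e^(−0.128×5.372) = 0.5028; e^(−k_a t) = e^(−0.468×5.372) = 0.08094.
D = 11.14 × (0.5028 − 0.08094) + 2.29 × 0.08094 = 4.701 + 0.1853 = 4.886 mg/L.
DO = C_s − D = 7.96 − 4.886 = 3.074 mg/L.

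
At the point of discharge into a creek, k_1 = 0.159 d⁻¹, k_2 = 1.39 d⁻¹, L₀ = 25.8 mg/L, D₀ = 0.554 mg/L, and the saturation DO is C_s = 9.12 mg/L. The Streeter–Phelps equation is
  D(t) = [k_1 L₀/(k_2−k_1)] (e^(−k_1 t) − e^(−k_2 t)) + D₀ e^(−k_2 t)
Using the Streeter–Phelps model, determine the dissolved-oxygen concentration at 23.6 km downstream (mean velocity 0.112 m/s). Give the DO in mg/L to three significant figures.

Travel time t = x/v = 23.6 km / (0.112 m/s) = 23600 m / 0.112 m/s = 210700 s = 2.439 d.
k_1 L₀/(k_2−k_1) = 0.159×25.8/(1.39−0.159) = 4.102/1.231 = 3.332 mg/L.
e^(−k_1 t) = e^(−0.159×2.439) = 0.6786; e^(−k_2 t) = e^(−1.39×2.439) = 0.03371.
D = 3.332 × (0.6786 − 0.03371) + 0.554 × 0.03371 = 2.149 + 0.01868 = 2.168 mg/L.
DO = C_s − D = 9.12 − 2.168 = 6.952 mg/L.

DO ≈ 6.95 mg/L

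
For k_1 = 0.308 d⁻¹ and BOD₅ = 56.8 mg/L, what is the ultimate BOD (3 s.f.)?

L₀ ≈ 72.3 mg/L

BOD₅ = L₀(1 − e^(−5k_1)) ⇒ L₀ = BOD₅ / (1 − e^(−5×0.308))
= 56.8 / (1 − 0.2144) = 56.8 / 0.7856 = 72.30 mg/L.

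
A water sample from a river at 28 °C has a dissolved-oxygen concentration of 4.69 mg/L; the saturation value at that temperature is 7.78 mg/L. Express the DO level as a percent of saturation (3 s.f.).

60.3 % saturation

% saturation = C/C_s × 100 = 4.69/7.78 × 100 = 60.3 %.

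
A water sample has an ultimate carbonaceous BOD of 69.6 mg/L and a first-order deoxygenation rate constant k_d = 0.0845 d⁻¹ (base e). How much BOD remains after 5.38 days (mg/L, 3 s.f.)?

L_t = L₀ e^(−k_d t) = 69.6 × e^(−0.0845×5.38) = 69.6 × 0.6347 = 44.17 mg/L.

L ≈ 44.2 mg/L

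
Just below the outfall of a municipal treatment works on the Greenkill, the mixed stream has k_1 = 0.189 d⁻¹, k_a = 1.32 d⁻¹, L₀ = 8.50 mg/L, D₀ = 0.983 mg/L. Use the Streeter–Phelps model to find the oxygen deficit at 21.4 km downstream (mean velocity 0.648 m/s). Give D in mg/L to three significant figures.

Travel time t = x/v = 21.4 km / (0.648 m/s) = 21400 m / 0.648 m/s = 33020 s = 0.3822 d.
k_1 L₀/(k_a−k_1) = 0.189×8.50/(1.32−0.189) = 1.607/1.131 = 1.420 mg/L.
e^(−k_1 t) = e^(−0.189×0.3822) = 0.9303; e^(−k_a t) = e^(−1.32×0.3822) = 0.6038.
D = 1.420 × (0.9303 − 0.6038) + 0.983 × 0.6038 = 0.4638 + 0.5935 = 1.057 mg/L.

D ≈ 1.06 mg/L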